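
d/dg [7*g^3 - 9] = 21*g^2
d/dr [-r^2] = -2*r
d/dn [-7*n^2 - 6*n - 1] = -14*n - 6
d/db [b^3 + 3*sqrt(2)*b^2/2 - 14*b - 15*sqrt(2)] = 3*b^2 + 3*sqrt(2)*b - 14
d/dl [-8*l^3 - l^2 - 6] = 2*l*(-12*l - 1)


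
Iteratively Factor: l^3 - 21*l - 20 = (l - 5)*(l^2 + 5*l + 4) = (l - 5)*(l + 4)*(l + 1)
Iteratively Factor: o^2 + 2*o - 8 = (o - 2)*(o + 4)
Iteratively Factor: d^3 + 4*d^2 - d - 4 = (d - 1)*(d^2 + 5*d + 4) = (d - 1)*(d + 1)*(d + 4)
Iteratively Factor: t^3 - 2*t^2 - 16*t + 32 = (t + 4)*(t^2 - 6*t + 8) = (t - 4)*(t + 4)*(t - 2)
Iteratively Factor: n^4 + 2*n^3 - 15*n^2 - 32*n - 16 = (n + 4)*(n^3 - 2*n^2 - 7*n - 4) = (n + 1)*(n + 4)*(n^2 - 3*n - 4) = (n - 4)*(n + 1)*(n + 4)*(n + 1)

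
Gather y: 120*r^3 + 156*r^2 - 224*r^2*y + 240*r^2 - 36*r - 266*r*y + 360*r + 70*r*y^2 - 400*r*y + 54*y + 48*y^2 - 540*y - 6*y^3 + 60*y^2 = 120*r^3 + 396*r^2 + 324*r - 6*y^3 + y^2*(70*r + 108) + y*(-224*r^2 - 666*r - 486)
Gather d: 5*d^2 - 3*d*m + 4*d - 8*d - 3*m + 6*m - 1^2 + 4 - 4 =5*d^2 + d*(-3*m - 4) + 3*m - 1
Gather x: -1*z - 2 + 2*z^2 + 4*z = 2*z^2 + 3*z - 2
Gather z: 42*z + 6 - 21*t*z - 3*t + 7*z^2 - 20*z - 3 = -3*t + 7*z^2 + z*(22 - 21*t) + 3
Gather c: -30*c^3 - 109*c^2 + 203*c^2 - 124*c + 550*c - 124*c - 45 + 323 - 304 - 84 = -30*c^3 + 94*c^2 + 302*c - 110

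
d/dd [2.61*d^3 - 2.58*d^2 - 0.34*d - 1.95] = 7.83*d^2 - 5.16*d - 0.34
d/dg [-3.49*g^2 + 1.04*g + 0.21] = 1.04 - 6.98*g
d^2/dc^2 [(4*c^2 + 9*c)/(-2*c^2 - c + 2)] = 4*(-14*c^3 - 24*c^2 - 54*c - 17)/(8*c^6 + 12*c^5 - 18*c^4 - 23*c^3 + 18*c^2 + 12*c - 8)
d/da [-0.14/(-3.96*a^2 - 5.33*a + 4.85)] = (-1.1088*a - 0.7462)/(3.96*a^2 + 5.33*a - 4.85)^2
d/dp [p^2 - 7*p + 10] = 2*p - 7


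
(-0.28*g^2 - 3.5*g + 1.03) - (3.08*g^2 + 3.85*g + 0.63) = -3.36*g^2 - 7.35*g + 0.4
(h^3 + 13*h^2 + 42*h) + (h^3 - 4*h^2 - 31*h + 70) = 2*h^3 + 9*h^2 + 11*h + 70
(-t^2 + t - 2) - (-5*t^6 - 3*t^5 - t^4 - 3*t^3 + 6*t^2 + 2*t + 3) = 5*t^6 + 3*t^5 + t^4 + 3*t^3 - 7*t^2 - t - 5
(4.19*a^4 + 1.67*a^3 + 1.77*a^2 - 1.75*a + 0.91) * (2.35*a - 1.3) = 9.8465*a^5 - 1.5225*a^4 + 1.9885*a^3 - 6.4135*a^2 + 4.4135*a - 1.183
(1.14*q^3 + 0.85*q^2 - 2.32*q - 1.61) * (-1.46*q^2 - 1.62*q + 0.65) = -1.6644*q^5 - 3.0878*q^4 + 2.7512*q^3 + 6.6615*q^2 + 1.1002*q - 1.0465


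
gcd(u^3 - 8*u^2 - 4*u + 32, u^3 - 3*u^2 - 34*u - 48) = u^2 - 6*u - 16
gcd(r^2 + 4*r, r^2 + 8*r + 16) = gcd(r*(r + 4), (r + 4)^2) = r + 4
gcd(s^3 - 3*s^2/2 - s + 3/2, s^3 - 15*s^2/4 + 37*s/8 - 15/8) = s^2 - 5*s/2 + 3/2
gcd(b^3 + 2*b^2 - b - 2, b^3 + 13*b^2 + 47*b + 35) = b + 1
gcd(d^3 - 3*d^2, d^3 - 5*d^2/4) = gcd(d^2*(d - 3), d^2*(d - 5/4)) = d^2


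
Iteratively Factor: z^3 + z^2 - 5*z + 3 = (z - 1)*(z^2 + 2*z - 3) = (z - 1)*(z + 3)*(z - 1)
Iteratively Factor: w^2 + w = (w + 1)*(w)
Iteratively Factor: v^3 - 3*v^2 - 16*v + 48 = (v + 4)*(v^2 - 7*v + 12) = (v - 4)*(v + 4)*(v - 3)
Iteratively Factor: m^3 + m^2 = (m + 1)*(m^2) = m*(m + 1)*(m)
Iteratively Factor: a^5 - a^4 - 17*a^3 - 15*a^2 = (a + 3)*(a^4 - 4*a^3 - 5*a^2) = a*(a + 3)*(a^3 - 4*a^2 - 5*a) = a^2*(a + 3)*(a^2 - 4*a - 5) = a^2*(a + 1)*(a + 3)*(a - 5)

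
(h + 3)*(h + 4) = h^2 + 7*h + 12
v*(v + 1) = v^2 + v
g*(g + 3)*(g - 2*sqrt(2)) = g^3 - 2*sqrt(2)*g^2 + 3*g^2 - 6*sqrt(2)*g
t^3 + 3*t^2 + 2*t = t*(t + 1)*(t + 2)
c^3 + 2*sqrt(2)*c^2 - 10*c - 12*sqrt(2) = (c - 2*sqrt(2))*(c + sqrt(2))*(c + 3*sqrt(2))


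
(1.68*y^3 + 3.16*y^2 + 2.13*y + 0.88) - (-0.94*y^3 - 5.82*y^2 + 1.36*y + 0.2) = 2.62*y^3 + 8.98*y^2 + 0.77*y + 0.68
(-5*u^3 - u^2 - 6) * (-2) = 10*u^3 + 2*u^2 + 12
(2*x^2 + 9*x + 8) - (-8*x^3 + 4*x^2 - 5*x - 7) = 8*x^3 - 2*x^2 + 14*x + 15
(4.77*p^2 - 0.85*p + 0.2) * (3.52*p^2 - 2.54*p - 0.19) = 16.7904*p^4 - 15.1078*p^3 + 1.9567*p^2 - 0.3465*p - 0.038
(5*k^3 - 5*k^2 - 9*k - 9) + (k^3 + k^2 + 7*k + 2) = 6*k^3 - 4*k^2 - 2*k - 7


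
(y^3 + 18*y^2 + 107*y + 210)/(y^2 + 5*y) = y + 13 + 42/y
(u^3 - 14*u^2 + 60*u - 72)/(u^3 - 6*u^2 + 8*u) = (u^2 - 12*u + 36)/(u*(u - 4))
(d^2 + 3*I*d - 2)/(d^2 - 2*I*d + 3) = (d + 2*I)/(d - 3*I)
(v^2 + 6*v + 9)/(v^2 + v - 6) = (v + 3)/(v - 2)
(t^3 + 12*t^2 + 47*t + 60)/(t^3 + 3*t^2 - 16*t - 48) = (t + 5)/(t - 4)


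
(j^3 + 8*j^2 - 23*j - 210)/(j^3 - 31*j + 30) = (j + 7)/(j - 1)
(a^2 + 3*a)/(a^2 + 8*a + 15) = a/(a + 5)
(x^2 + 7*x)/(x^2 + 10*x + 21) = x/(x + 3)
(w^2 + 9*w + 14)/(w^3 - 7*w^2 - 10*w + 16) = (w + 7)/(w^2 - 9*w + 8)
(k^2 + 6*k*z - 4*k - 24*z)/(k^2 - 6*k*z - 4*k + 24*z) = (-k - 6*z)/(-k + 6*z)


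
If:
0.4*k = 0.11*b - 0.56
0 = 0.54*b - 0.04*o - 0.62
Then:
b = 0.0740740740740741*o + 1.14814814814815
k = 0.0203703703703704*o - 1.08425925925926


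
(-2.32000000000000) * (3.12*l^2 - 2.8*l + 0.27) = -7.2384*l^2 + 6.496*l - 0.6264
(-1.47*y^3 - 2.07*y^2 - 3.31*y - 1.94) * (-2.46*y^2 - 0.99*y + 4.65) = 3.6162*y^5 + 6.5475*y^4 + 3.3564*y^3 - 1.5762*y^2 - 13.4709*y - 9.021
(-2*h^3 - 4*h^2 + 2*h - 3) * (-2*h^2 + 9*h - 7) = 4*h^5 - 10*h^4 - 26*h^3 + 52*h^2 - 41*h + 21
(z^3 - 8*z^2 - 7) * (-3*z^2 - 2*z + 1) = -3*z^5 + 22*z^4 + 17*z^3 + 13*z^2 + 14*z - 7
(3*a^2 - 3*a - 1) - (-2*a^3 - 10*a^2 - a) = 2*a^3 + 13*a^2 - 2*a - 1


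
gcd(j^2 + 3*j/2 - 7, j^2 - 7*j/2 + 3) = j - 2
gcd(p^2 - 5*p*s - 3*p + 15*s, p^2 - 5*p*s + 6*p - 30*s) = p - 5*s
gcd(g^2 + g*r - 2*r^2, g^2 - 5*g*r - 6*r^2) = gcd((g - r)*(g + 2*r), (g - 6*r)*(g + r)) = 1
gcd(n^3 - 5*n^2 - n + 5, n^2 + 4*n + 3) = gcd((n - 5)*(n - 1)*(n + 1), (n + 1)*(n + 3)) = n + 1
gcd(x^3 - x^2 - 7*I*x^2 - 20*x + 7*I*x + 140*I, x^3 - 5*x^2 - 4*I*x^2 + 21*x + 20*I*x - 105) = x^2 + x*(-5 - 7*I) + 35*I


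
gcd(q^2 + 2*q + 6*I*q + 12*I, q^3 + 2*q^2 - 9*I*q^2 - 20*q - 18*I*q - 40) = q + 2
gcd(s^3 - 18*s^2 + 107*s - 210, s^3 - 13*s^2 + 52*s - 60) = s^2 - 11*s + 30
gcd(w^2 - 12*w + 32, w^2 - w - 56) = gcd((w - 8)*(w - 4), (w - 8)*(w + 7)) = w - 8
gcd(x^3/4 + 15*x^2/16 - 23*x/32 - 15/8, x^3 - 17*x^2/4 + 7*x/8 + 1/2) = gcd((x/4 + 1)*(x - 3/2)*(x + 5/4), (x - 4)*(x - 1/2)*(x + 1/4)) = 1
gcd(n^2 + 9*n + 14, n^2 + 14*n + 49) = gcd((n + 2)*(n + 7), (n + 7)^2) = n + 7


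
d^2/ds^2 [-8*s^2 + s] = -16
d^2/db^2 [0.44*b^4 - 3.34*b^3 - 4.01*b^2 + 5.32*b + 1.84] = 5.28*b^2 - 20.04*b - 8.02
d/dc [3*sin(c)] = 3*cos(c)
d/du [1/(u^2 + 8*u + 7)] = 2*(-u - 4)/(u^2 + 8*u + 7)^2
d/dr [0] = 0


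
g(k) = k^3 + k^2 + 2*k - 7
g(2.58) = 21.99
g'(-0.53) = 1.78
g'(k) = 3*k^2 + 2*k + 2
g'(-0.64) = 1.95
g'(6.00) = 122.00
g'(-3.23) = 26.84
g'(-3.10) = 24.63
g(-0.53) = -7.93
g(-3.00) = -31.00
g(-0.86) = -8.62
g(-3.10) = -33.38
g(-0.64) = -8.13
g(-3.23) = -36.73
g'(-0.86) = 2.50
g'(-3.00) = 23.00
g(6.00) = 257.00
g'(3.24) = 39.97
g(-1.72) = -12.57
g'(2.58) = 27.13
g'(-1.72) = 7.44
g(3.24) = 43.99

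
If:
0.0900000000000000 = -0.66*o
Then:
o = -0.14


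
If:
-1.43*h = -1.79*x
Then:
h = 1.25174825174825*x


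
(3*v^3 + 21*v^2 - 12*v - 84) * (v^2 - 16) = 3*v^5 + 21*v^4 - 60*v^3 - 420*v^2 + 192*v + 1344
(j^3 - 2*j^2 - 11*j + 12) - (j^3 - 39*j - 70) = -2*j^2 + 28*j + 82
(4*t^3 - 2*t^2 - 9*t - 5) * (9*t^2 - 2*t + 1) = 36*t^5 - 26*t^4 - 73*t^3 - 29*t^2 + t - 5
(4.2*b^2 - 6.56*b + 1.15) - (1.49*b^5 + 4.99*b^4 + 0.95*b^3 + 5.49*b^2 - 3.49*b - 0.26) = -1.49*b^5 - 4.99*b^4 - 0.95*b^3 - 1.29*b^2 - 3.07*b + 1.41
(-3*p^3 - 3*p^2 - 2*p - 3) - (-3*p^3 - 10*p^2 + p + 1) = 7*p^2 - 3*p - 4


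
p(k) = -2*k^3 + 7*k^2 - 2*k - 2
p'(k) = -6*k^2 + 14*k - 2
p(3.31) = -4.46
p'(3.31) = -21.40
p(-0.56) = 1.67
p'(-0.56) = -11.72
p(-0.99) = 8.78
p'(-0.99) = -21.74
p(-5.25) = 490.84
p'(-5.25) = -240.88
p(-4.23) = 283.08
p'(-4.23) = -168.58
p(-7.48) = 1241.63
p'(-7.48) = -442.42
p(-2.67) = 91.31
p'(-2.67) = -82.15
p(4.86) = -75.97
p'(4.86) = -75.68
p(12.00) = -2474.00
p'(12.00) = -698.00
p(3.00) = 1.00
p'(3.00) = -14.00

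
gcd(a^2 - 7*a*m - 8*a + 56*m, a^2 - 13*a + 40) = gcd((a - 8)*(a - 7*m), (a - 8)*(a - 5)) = a - 8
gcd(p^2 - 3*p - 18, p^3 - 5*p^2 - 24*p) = p + 3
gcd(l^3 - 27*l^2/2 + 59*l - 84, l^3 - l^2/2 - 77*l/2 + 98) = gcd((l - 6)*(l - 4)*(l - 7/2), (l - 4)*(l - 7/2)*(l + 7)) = l^2 - 15*l/2 + 14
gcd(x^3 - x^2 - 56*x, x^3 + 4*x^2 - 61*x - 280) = x^2 - x - 56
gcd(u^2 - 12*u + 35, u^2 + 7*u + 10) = 1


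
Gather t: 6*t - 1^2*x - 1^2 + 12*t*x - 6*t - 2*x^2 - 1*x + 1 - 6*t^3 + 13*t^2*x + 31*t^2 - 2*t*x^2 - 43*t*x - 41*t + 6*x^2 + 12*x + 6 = -6*t^3 + t^2*(13*x + 31) + t*(-2*x^2 - 31*x - 41) + 4*x^2 + 10*x + 6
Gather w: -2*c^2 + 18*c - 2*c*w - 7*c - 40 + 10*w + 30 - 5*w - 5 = -2*c^2 + 11*c + w*(5 - 2*c) - 15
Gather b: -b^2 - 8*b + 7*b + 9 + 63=-b^2 - b + 72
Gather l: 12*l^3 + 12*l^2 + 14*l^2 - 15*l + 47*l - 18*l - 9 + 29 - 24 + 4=12*l^3 + 26*l^2 + 14*l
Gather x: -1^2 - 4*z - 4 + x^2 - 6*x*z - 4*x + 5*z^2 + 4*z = x^2 + x*(-6*z - 4) + 5*z^2 - 5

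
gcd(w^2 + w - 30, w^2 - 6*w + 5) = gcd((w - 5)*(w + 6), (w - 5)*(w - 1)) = w - 5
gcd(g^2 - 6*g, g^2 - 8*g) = g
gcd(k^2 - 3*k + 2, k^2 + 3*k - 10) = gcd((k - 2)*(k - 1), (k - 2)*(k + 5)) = k - 2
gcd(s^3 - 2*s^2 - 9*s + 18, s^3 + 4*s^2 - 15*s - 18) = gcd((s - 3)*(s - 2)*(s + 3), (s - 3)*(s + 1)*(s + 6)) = s - 3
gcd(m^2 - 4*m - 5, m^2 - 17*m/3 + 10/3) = m - 5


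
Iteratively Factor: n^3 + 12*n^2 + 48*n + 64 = (n + 4)*(n^2 + 8*n + 16) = (n + 4)^2*(n + 4)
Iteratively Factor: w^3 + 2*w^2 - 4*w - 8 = (w + 2)*(w^2 - 4) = (w + 2)^2*(w - 2)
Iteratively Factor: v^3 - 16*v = (v)*(v^2 - 16) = v*(v - 4)*(v + 4)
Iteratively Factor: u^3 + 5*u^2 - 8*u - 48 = (u - 3)*(u^2 + 8*u + 16) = (u - 3)*(u + 4)*(u + 4)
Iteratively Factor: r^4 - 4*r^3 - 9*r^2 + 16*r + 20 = (r + 1)*(r^3 - 5*r^2 - 4*r + 20) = (r + 1)*(r + 2)*(r^2 - 7*r + 10) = (r - 2)*(r + 1)*(r + 2)*(r - 5)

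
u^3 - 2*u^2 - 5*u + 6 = (u - 3)*(u - 1)*(u + 2)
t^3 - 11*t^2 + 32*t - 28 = (t - 7)*(t - 2)^2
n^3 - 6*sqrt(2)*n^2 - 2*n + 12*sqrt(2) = (n - 6*sqrt(2))*(n - sqrt(2))*(n + sqrt(2))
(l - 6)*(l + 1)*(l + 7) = l^3 + 2*l^2 - 41*l - 42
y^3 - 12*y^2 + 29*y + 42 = (y - 7)*(y - 6)*(y + 1)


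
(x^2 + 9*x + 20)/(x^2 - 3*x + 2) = (x^2 + 9*x + 20)/(x^2 - 3*x + 2)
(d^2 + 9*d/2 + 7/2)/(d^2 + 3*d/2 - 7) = (d + 1)/(d - 2)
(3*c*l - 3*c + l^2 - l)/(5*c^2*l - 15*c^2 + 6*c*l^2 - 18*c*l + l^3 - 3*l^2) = (3*c*l - 3*c + l^2 - l)/(5*c^2*l - 15*c^2 + 6*c*l^2 - 18*c*l + l^3 - 3*l^2)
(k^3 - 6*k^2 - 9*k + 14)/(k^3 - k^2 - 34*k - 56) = (k - 1)/(k + 4)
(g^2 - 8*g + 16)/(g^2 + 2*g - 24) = (g - 4)/(g + 6)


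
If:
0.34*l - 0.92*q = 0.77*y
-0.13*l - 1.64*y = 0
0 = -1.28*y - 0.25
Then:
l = 2.46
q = 1.07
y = -0.20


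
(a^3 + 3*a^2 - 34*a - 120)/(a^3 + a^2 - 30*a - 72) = (a + 5)/(a + 3)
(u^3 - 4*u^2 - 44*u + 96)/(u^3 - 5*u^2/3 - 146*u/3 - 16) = 3*(u - 2)/(3*u + 1)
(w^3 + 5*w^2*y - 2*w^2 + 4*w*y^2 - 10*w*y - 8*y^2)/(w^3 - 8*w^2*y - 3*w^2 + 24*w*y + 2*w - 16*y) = (-w^2 - 5*w*y - 4*y^2)/(-w^2 + 8*w*y + w - 8*y)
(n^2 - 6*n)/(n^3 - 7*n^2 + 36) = n/(n^2 - n - 6)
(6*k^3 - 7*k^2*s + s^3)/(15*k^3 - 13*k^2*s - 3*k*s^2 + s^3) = (-2*k + s)/(-5*k + s)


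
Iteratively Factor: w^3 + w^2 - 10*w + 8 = (w - 2)*(w^2 + 3*w - 4) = (w - 2)*(w - 1)*(w + 4)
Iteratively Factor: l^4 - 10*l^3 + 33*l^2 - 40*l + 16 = (l - 1)*(l^3 - 9*l^2 + 24*l - 16) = (l - 4)*(l - 1)*(l^2 - 5*l + 4) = (l - 4)*(l - 1)^2*(l - 4)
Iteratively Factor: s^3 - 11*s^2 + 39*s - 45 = (s - 3)*(s^2 - 8*s + 15) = (s - 5)*(s - 3)*(s - 3)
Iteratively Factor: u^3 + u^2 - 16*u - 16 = (u + 1)*(u^2 - 16) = (u - 4)*(u + 1)*(u + 4)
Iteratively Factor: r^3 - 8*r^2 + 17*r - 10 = (r - 2)*(r^2 - 6*r + 5) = (r - 5)*(r - 2)*(r - 1)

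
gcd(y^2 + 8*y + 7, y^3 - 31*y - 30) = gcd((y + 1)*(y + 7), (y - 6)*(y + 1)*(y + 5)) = y + 1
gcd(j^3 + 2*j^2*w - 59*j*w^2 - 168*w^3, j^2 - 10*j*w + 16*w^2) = -j + 8*w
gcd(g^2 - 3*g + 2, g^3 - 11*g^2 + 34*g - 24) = g - 1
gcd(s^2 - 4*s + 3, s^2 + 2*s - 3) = s - 1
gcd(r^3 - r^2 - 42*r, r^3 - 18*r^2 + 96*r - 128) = 1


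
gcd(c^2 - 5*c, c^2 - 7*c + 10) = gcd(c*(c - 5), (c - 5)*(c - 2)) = c - 5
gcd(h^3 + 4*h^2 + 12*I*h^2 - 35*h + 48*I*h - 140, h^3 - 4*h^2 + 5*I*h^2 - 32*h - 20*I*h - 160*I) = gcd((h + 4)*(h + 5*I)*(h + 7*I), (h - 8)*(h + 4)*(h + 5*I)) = h^2 + h*(4 + 5*I) + 20*I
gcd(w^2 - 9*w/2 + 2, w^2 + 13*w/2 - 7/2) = w - 1/2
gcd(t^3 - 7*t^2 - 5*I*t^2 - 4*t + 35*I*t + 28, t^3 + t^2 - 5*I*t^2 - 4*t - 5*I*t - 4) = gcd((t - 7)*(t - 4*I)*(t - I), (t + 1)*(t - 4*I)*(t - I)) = t^2 - 5*I*t - 4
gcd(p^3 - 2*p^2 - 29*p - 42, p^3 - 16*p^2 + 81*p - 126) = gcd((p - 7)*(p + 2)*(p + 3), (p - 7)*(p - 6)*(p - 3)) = p - 7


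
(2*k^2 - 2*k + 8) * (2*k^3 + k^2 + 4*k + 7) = 4*k^5 - 2*k^4 + 22*k^3 + 14*k^2 + 18*k + 56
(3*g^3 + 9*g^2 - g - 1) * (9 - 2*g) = -6*g^4 + 9*g^3 + 83*g^2 - 7*g - 9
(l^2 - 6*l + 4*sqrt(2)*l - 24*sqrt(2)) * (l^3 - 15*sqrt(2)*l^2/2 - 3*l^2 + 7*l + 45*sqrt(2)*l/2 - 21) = l^5 - 9*l^4 - 7*sqrt(2)*l^4/2 - 35*l^3 + 63*sqrt(2)*l^3/2 - 35*sqrt(2)*l^2 + 477*l^2 - 954*l - 252*sqrt(2)*l + 504*sqrt(2)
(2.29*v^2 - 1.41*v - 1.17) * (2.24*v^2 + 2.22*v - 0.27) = 5.1296*v^4 + 1.9254*v^3 - 6.3693*v^2 - 2.2167*v + 0.3159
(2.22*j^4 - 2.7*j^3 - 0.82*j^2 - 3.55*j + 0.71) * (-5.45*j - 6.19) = -12.099*j^5 + 0.9732*j^4 + 21.182*j^3 + 24.4233*j^2 + 18.105*j - 4.3949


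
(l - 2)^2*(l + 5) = l^3 + l^2 - 16*l + 20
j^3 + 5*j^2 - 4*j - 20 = (j - 2)*(j + 2)*(j + 5)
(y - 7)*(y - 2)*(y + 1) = y^3 - 8*y^2 + 5*y + 14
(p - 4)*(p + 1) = p^2 - 3*p - 4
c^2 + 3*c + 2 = (c + 1)*(c + 2)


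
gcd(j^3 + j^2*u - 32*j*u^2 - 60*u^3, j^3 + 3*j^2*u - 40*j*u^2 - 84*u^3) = -j^2 + 4*j*u + 12*u^2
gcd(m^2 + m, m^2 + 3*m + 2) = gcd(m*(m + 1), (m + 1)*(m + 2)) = m + 1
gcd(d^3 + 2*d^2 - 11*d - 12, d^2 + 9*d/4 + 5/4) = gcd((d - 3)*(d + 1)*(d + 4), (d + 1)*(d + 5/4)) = d + 1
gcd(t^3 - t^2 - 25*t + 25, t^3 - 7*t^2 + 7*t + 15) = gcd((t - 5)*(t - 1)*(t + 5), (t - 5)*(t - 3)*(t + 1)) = t - 5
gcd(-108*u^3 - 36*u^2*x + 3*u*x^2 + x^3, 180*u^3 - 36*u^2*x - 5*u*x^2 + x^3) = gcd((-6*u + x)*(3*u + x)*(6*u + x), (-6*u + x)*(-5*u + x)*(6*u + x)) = -36*u^2 + x^2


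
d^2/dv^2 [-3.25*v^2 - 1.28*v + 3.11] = -6.50000000000000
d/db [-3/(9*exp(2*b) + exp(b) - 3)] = (54*exp(b) + 3)*exp(b)/(9*exp(2*b) + exp(b) - 3)^2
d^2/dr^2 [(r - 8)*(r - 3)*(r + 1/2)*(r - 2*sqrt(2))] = 12*r^2 - 63*r - 12*sqrt(2)*r + 37 + 42*sqrt(2)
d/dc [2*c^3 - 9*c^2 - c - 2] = 6*c^2 - 18*c - 1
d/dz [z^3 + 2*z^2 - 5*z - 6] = 3*z^2 + 4*z - 5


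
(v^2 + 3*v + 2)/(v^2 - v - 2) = (v + 2)/(v - 2)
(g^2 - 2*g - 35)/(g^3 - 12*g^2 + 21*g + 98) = (g + 5)/(g^2 - 5*g - 14)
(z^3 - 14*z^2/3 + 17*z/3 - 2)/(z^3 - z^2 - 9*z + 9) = (z - 2/3)/(z + 3)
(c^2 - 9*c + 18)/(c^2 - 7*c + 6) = (c - 3)/(c - 1)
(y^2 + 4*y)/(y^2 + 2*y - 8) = y/(y - 2)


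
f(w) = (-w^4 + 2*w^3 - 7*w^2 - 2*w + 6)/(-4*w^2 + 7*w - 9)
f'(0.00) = -0.30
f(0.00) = -0.67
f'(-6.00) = -3.12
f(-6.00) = 10.06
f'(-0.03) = -0.35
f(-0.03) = -0.66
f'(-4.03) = -2.19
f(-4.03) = 4.84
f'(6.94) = 3.36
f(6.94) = 13.04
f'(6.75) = 3.26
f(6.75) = 12.41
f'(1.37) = 2.24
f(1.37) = 1.19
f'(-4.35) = -2.34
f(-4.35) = 5.56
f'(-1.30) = -1.12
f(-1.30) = 0.42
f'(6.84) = 3.31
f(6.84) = 12.71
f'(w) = (8*w - 7)*(-w^4 + 2*w^3 - 7*w^2 - 2*w + 6)/(-4*w^2 + 7*w - 9)^2 + (-4*w^3 + 6*w^2 - 14*w - 2)/(-4*w^2 + 7*w - 9) = (8*w^5 - 29*w^4 + 64*w^3 - 111*w^2 + 174*w - 24)/(16*w^4 - 56*w^3 + 121*w^2 - 126*w + 81)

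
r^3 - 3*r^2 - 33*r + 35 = (r - 7)*(r - 1)*(r + 5)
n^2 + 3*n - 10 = (n - 2)*(n + 5)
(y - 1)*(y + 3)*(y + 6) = y^3 + 8*y^2 + 9*y - 18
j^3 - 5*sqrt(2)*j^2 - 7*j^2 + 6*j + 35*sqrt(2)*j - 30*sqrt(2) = (j - 6)*(j - 1)*(j - 5*sqrt(2))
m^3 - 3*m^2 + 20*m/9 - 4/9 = (m - 2)*(m - 2/3)*(m - 1/3)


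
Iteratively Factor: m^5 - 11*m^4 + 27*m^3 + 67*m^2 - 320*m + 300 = (m - 2)*(m^4 - 9*m^3 + 9*m^2 + 85*m - 150) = (m - 2)^2*(m^3 - 7*m^2 - 5*m + 75) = (m - 5)*(m - 2)^2*(m^2 - 2*m - 15) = (m - 5)^2*(m - 2)^2*(m + 3)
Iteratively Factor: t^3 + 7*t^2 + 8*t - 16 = (t - 1)*(t^2 + 8*t + 16) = (t - 1)*(t + 4)*(t + 4)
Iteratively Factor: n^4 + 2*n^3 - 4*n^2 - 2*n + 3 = (n - 1)*(n^3 + 3*n^2 - n - 3) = (n - 1)^2*(n^2 + 4*n + 3) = (n - 1)^2*(n + 1)*(n + 3)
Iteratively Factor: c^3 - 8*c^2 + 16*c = (c)*(c^2 - 8*c + 16) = c*(c - 4)*(c - 4)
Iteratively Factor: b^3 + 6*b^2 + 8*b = (b)*(b^2 + 6*b + 8) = b*(b + 4)*(b + 2)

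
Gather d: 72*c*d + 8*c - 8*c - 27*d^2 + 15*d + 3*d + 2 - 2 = -27*d^2 + d*(72*c + 18)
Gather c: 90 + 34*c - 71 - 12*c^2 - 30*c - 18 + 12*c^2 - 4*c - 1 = 0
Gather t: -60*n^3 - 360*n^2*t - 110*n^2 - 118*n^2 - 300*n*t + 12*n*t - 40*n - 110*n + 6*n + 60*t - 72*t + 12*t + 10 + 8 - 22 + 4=-60*n^3 - 228*n^2 - 144*n + t*(-360*n^2 - 288*n)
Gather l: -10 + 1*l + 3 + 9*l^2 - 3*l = 9*l^2 - 2*l - 7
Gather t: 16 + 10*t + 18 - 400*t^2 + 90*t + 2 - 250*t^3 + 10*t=-250*t^3 - 400*t^2 + 110*t + 36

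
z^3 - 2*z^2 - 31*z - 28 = (z - 7)*(z + 1)*(z + 4)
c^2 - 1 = (c - 1)*(c + 1)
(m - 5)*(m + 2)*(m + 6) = m^3 + 3*m^2 - 28*m - 60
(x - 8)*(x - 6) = x^2 - 14*x + 48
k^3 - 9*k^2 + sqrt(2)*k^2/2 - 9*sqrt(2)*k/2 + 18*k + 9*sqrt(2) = (k - 6)*(k - 3)*(k + sqrt(2)/2)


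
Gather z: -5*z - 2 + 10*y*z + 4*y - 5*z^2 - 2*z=4*y - 5*z^2 + z*(10*y - 7) - 2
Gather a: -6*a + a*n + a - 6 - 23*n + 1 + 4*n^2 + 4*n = a*(n - 5) + 4*n^2 - 19*n - 5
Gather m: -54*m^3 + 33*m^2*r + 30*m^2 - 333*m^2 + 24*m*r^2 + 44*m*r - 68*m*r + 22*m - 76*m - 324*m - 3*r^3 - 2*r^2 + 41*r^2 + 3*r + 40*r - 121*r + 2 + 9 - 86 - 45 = -54*m^3 + m^2*(33*r - 303) + m*(24*r^2 - 24*r - 378) - 3*r^3 + 39*r^2 - 78*r - 120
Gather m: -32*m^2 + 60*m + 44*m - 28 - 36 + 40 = -32*m^2 + 104*m - 24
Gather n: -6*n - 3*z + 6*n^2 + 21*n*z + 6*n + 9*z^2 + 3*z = 6*n^2 + 21*n*z + 9*z^2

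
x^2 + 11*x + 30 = (x + 5)*(x + 6)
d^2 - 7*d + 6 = (d - 6)*(d - 1)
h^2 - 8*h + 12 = (h - 6)*(h - 2)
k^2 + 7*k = k*(k + 7)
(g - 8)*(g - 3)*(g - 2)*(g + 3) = g^4 - 10*g^3 + 7*g^2 + 90*g - 144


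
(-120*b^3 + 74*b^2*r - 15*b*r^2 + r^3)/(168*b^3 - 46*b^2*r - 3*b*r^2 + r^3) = (-5*b + r)/(7*b + r)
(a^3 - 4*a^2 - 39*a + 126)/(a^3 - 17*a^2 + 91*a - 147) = (a + 6)/(a - 7)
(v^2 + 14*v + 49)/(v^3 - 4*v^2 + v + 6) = (v^2 + 14*v + 49)/(v^3 - 4*v^2 + v + 6)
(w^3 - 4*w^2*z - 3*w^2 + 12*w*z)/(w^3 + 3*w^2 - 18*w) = (w - 4*z)/(w + 6)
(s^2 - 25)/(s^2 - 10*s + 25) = (s + 5)/(s - 5)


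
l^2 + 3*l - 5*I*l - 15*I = (l + 3)*(l - 5*I)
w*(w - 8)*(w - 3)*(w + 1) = w^4 - 10*w^3 + 13*w^2 + 24*w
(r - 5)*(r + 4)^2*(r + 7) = r^4 + 10*r^3 - 3*r^2 - 248*r - 560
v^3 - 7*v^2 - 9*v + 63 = (v - 7)*(v - 3)*(v + 3)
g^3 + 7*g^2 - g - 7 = (g - 1)*(g + 1)*(g + 7)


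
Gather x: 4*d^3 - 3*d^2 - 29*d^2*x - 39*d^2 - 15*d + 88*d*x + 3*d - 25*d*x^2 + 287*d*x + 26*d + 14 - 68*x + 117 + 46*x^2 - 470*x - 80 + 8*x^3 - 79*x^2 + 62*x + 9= 4*d^3 - 42*d^2 + 14*d + 8*x^3 + x^2*(-25*d - 33) + x*(-29*d^2 + 375*d - 476) + 60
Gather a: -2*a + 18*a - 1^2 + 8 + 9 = 16*a + 16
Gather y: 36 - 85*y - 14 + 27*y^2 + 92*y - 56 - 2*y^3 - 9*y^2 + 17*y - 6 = -2*y^3 + 18*y^2 + 24*y - 40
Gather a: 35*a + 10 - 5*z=35*a - 5*z + 10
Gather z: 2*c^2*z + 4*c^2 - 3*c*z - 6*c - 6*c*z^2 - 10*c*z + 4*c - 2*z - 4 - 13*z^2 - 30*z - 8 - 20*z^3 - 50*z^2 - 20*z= 4*c^2 - 2*c - 20*z^3 + z^2*(-6*c - 63) + z*(2*c^2 - 13*c - 52) - 12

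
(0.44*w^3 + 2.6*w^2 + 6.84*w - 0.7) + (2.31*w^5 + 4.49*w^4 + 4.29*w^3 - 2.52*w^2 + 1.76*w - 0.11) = 2.31*w^5 + 4.49*w^4 + 4.73*w^3 + 0.0800000000000001*w^2 + 8.6*w - 0.81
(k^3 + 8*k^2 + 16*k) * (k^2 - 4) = k^5 + 8*k^4 + 12*k^3 - 32*k^2 - 64*k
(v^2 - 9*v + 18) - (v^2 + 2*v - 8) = 26 - 11*v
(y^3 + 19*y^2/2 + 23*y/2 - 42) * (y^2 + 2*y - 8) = y^5 + 23*y^4/2 + 45*y^3/2 - 95*y^2 - 176*y + 336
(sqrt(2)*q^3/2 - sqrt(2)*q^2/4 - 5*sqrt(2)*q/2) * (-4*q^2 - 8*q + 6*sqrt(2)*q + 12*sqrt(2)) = -2*sqrt(2)*q^5 - 3*sqrt(2)*q^4 + 6*q^4 + 9*q^3 + 12*sqrt(2)*q^3 - 36*q^2 + 20*sqrt(2)*q^2 - 60*q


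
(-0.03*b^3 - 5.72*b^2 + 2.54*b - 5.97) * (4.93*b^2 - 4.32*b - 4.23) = -0.1479*b^5 - 28.07*b^4 + 37.3595*b^3 - 16.2093*b^2 + 15.0462*b + 25.2531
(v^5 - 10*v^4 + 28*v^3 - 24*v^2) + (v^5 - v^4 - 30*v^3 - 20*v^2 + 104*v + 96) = 2*v^5 - 11*v^4 - 2*v^3 - 44*v^2 + 104*v + 96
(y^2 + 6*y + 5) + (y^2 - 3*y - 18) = 2*y^2 + 3*y - 13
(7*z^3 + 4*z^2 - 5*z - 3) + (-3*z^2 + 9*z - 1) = 7*z^3 + z^2 + 4*z - 4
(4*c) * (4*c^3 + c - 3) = 16*c^4 + 4*c^2 - 12*c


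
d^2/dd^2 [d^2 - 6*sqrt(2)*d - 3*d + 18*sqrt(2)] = 2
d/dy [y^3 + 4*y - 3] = 3*y^2 + 4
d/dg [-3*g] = -3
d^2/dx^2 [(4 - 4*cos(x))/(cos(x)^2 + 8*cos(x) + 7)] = 4*(9*(1 - cos(2*x))^2*cos(x)/4 - 3*(1 - cos(2*x))^2 + 287*cos(x)/2 - 55*cos(2*x) - 15*cos(3*x) - cos(5*x)/2 + 183)/((cos(x) + 1)^3*(cos(x) + 7)^3)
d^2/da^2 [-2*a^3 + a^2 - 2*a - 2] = 2 - 12*a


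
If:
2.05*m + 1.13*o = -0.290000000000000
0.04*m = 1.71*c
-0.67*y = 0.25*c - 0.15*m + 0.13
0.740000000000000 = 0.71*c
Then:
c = 1.04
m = 44.56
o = -81.09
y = 9.39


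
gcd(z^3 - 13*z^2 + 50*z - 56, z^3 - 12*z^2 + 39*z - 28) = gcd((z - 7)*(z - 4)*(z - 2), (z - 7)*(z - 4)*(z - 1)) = z^2 - 11*z + 28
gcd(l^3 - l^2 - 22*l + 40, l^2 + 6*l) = 1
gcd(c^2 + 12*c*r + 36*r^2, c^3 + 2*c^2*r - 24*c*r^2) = c + 6*r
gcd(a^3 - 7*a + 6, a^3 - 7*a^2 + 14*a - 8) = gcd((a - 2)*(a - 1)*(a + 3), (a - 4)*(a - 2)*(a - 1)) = a^2 - 3*a + 2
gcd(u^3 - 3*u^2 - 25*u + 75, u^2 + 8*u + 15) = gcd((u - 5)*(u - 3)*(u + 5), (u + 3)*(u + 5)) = u + 5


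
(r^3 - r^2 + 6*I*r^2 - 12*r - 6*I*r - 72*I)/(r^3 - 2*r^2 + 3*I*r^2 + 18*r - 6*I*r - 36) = (r^2 - r - 12)/(r^2 - r*(2 + 3*I) + 6*I)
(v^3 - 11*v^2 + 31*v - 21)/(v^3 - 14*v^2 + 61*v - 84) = (v - 1)/(v - 4)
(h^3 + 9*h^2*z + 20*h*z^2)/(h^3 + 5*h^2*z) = (h + 4*z)/h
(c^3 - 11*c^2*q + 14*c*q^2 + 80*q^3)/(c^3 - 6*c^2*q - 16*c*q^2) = (c - 5*q)/c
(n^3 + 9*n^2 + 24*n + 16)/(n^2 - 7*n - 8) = (n^2 + 8*n + 16)/(n - 8)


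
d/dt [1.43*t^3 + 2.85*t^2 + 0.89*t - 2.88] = 4.29*t^2 + 5.7*t + 0.89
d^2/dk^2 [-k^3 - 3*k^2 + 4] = -6*k - 6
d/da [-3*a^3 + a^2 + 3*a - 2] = -9*a^2 + 2*a + 3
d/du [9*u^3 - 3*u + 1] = 27*u^2 - 3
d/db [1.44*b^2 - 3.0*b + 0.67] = 2.88*b - 3.0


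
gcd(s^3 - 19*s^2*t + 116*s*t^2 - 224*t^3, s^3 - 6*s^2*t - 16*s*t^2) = s - 8*t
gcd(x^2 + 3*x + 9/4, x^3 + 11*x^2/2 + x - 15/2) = x + 3/2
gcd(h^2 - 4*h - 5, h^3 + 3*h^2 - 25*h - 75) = h - 5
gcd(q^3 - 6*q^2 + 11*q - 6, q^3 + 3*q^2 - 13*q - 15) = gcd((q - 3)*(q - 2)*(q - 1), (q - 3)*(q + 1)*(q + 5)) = q - 3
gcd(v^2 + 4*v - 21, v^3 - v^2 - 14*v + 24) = v - 3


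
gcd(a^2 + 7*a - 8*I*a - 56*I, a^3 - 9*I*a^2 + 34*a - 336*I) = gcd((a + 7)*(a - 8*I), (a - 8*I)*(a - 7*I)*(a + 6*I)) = a - 8*I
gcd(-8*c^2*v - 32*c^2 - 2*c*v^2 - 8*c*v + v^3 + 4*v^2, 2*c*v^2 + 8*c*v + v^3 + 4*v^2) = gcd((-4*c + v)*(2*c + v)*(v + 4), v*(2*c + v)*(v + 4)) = 2*c*v + 8*c + v^2 + 4*v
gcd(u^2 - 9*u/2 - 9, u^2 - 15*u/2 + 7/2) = 1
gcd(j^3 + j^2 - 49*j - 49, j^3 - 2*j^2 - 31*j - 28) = j^2 - 6*j - 7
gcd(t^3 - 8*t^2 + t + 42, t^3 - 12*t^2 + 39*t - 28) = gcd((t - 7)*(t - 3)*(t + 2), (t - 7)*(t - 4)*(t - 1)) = t - 7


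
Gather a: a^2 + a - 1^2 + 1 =a^2 + a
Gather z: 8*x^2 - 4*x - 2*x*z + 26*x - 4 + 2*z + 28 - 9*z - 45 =8*x^2 + 22*x + z*(-2*x - 7) - 21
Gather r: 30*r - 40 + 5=30*r - 35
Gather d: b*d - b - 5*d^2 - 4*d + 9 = -b - 5*d^2 + d*(b - 4) + 9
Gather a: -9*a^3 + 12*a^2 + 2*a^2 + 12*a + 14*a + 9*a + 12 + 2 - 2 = -9*a^3 + 14*a^2 + 35*a + 12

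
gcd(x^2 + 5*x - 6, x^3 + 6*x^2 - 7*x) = x - 1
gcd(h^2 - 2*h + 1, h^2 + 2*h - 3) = h - 1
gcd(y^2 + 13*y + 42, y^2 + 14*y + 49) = y + 7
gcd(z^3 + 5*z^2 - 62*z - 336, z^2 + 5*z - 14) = z + 7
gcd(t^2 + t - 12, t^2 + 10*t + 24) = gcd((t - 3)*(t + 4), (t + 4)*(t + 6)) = t + 4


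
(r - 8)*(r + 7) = r^2 - r - 56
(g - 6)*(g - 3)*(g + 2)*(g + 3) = g^4 - 4*g^3 - 21*g^2 + 36*g + 108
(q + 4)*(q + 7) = q^2 + 11*q + 28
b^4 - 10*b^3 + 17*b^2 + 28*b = b*(b - 7)*(b - 4)*(b + 1)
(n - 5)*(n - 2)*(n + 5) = n^3 - 2*n^2 - 25*n + 50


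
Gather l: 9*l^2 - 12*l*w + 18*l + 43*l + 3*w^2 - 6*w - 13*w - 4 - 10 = 9*l^2 + l*(61 - 12*w) + 3*w^2 - 19*w - 14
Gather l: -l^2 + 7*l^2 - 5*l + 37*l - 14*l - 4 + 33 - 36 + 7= 6*l^2 + 18*l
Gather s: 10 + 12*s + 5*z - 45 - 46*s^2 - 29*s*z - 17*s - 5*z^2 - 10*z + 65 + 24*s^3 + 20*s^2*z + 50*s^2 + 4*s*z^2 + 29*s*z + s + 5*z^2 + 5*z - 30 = 24*s^3 + s^2*(20*z + 4) + s*(4*z^2 - 4)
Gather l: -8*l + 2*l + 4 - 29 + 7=-6*l - 18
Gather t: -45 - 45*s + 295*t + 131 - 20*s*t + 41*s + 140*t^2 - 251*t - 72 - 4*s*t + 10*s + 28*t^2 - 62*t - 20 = 6*s + 168*t^2 + t*(-24*s - 18) - 6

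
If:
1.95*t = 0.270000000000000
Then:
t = 0.14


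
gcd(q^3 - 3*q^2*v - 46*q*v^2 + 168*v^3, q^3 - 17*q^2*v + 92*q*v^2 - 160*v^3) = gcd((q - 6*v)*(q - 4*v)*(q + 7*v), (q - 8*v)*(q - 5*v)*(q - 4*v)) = q - 4*v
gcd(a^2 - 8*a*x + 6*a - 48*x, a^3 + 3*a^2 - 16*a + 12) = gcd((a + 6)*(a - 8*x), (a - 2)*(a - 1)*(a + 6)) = a + 6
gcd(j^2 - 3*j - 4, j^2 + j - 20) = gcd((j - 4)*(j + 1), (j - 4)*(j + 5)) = j - 4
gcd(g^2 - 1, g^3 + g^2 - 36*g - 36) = g + 1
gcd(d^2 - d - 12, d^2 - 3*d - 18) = d + 3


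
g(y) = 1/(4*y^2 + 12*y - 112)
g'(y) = (-8*y - 12)/(4*y^2 + 12*y - 112)^2 = (-2*y - 3)/(4*(y^2 + 3*y - 28)^2)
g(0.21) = -0.01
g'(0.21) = -0.00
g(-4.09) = -0.01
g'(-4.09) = 0.00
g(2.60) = -0.02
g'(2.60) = -0.01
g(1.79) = -0.01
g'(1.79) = -0.00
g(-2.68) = -0.01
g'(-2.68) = 0.00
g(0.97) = -0.01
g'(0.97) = -0.00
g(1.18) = -0.01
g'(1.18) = -0.00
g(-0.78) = -0.01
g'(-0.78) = -0.00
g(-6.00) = -0.02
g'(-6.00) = 0.02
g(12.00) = 0.00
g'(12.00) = 0.00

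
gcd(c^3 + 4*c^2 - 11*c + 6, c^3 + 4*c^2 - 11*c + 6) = c^3 + 4*c^2 - 11*c + 6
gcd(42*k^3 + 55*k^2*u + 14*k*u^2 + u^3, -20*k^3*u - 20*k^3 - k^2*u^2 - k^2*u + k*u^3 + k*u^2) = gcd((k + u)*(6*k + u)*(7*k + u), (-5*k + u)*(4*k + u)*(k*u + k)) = 1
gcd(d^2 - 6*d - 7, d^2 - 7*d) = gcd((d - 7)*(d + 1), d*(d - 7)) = d - 7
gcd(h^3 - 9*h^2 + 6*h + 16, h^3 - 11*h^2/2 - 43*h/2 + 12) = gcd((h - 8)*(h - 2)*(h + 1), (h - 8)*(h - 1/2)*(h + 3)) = h - 8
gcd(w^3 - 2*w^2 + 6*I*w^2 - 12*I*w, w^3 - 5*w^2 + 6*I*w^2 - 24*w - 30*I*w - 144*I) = w + 6*I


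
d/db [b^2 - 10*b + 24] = 2*b - 10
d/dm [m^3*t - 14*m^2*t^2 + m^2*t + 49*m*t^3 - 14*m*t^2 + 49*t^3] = t*(3*m^2 - 28*m*t + 2*m + 49*t^2 - 14*t)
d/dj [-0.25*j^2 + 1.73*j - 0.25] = 1.73 - 0.5*j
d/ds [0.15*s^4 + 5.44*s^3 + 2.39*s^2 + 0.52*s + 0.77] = 0.6*s^3 + 16.32*s^2 + 4.78*s + 0.52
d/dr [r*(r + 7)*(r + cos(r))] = -r*(r + 7)*(sin(r) - 1) + r*(r + cos(r)) + (r + 7)*(r + cos(r))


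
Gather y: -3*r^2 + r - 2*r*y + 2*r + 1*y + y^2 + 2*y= -3*r^2 + 3*r + y^2 + y*(3 - 2*r)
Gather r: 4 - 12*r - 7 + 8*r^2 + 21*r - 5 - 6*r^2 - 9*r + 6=2*r^2 - 2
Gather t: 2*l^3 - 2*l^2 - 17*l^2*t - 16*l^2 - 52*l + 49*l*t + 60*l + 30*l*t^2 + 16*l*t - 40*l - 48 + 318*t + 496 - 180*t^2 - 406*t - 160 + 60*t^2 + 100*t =2*l^3 - 18*l^2 - 32*l + t^2*(30*l - 120) + t*(-17*l^2 + 65*l + 12) + 288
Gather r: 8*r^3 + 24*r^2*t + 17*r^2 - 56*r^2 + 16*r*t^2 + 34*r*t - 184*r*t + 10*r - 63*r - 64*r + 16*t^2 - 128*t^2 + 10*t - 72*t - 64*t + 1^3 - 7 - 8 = 8*r^3 + r^2*(24*t - 39) + r*(16*t^2 - 150*t - 117) - 112*t^2 - 126*t - 14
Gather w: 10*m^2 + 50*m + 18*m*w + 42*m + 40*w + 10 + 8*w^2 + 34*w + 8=10*m^2 + 92*m + 8*w^2 + w*(18*m + 74) + 18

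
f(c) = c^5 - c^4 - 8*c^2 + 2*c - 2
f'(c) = 5*c^4 - 4*c^3 - 16*c + 2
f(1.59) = -15.27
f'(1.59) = -7.56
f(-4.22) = -1808.37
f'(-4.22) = 1955.82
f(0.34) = -2.25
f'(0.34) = -3.53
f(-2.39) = -163.09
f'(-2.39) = 257.99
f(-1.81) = -61.99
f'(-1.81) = 108.34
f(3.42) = 242.34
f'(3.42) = 471.30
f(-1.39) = -29.16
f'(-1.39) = 53.65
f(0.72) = -4.78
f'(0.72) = -9.67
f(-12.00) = -270746.00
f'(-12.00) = 110786.00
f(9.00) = 51856.00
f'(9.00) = 29747.00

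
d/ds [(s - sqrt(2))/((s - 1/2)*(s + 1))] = 2*(-2*s^2 + 4*sqrt(2)*s - 1 + sqrt(2))/(4*s^4 + 4*s^3 - 3*s^2 - 2*s + 1)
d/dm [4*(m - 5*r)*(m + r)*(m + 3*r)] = 12*m^2 - 8*m*r - 68*r^2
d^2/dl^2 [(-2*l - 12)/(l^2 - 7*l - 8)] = 4*((l + 6)*(2*l - 7)^2 + (3*l - 1)*(-l^2 + 7*l + 8))/(-l^2 + 7*l + 8)^3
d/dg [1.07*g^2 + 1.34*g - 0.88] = 2.14*g + 1.34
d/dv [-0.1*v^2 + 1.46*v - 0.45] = 1.46 - 0.2*v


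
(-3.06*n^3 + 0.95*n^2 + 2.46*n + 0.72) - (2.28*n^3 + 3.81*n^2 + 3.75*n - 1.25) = -5.34*n^3 - 2.86*n^2 - 1.29*n + 1.97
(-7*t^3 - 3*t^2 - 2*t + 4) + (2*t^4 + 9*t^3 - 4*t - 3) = 2*t^4 + 2*t^3 - 3*t^2 - 6*t + 1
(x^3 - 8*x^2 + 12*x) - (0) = x^3 - 8*x^2 + 12*x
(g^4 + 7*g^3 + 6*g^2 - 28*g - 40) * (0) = 0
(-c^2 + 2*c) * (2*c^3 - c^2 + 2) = -2*c^5 + 5*c^4 - 2*c^3 - 2*c^2 + 4*c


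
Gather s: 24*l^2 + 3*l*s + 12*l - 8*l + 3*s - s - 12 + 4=24*l^2 + 4*l + s*(3*l + 2) - 8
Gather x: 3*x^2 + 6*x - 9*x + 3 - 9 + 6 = 3*x^2 - 3*x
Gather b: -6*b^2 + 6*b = -6*b^2 + 6*b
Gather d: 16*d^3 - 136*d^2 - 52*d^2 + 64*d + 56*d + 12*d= 16*d^3 - 188*d^2 + 132*d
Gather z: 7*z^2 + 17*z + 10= 7*z^2 + 17*z + 10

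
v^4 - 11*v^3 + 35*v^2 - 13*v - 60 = (v - 5)*(v - 4)*(v - 3)*(v + 1)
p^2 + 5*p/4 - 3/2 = (p - 3/4)*(p + 2)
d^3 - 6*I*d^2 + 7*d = d*(d - 7*I)*(d + I)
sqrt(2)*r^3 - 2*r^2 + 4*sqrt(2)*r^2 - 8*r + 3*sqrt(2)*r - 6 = (r + 3)*(r - sqrt(2))*(sqrt(2)*r + sqrt(2))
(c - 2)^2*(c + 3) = c^3 - c^2 - 8*c + 12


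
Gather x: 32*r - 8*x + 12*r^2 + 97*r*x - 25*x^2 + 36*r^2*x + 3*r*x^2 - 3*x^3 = 12*r^2 + 32*r - 3*x^3 + x^2*(3*r - 25) + x*(36*r^2 + 97*r - 8)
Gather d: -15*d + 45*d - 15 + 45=30*d + 30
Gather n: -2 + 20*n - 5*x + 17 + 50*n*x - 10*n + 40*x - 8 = n*(50*x + 10) + 35*x + 7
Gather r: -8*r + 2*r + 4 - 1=3 - 6*r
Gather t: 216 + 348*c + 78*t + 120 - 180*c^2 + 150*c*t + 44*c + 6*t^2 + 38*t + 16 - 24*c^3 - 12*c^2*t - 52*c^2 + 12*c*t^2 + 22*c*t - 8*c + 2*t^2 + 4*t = -24*c^3 - 232*c^2 + 384*c + t^2*(12*c + 8) + t*(-12*c^2 + 172*c + 120) + 352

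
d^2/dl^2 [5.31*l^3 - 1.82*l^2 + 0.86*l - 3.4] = 31.86*l - 3.64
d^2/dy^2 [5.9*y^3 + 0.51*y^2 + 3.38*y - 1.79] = 35.4*y + 1.02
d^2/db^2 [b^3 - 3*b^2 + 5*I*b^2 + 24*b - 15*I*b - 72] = 6*b - 6 + 10*I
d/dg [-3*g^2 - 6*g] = -6*g - 6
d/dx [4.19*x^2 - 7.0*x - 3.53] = 8.38*x - 7.0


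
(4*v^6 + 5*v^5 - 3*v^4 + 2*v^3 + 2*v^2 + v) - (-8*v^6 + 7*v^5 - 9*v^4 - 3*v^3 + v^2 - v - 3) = 12*v^6 - 2*v^5 + 6*v^4 + 5*v^3 + v^2 + 2*v + 3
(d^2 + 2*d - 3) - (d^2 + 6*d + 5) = -4*d - 8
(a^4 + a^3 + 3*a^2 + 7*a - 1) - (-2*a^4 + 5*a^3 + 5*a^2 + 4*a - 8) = 3*a^4 - 4*a^3 - 2*a^2 + 3*a + 7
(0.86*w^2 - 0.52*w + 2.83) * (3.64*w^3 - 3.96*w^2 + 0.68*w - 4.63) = 3.1304*w^5 - 5.2984*w^4 + 12.9452*w^3 - 15.5422*w^2 + 4.332*w - 13.1029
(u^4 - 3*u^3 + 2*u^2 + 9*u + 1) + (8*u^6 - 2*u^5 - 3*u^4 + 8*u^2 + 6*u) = 8*u^6 - 2*u^5 - 2*u^4 - 3*u^3 + 10*u^2 + 15*u + 1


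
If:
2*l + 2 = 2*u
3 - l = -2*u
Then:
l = -5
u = -4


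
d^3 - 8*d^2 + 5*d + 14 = (d - 7)*(d - 2)*(d + 1)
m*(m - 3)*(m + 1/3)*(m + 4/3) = m^4 - 4*m^3/3 - 41*m^2/9 - 4*m/3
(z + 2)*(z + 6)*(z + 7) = z^3 + 15*z^2 + 68*z + 84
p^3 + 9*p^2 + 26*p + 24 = (p + 2)*(p + 3)*(p + 4)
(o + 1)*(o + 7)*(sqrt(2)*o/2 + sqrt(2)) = sqrt(2)*o^3/2 + 5*sqrt(2)*o^2 + 23*sqrt(2)*o/2 + 7*sqrt(2)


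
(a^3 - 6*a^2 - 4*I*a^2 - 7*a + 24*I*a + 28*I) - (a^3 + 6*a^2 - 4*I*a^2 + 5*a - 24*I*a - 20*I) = -12*a^2 - 12*a + 48*I*a + 48*I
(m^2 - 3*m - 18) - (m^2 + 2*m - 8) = -5*m - 10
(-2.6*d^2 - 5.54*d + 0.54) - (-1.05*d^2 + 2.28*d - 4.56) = -1.55*d^2 - 7.82*d + 5.1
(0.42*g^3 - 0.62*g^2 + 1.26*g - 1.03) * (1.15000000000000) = 0.483*g^3 - 0.713*g^2 + 1.449*g - 1.1845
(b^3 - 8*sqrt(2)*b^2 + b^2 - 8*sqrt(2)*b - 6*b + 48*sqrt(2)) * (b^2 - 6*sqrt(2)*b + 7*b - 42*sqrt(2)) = b^5 - 14*sqrt(2)*b^4 + 8*b^4 - 112*sqrt(2)*b^3 + 97*b^3 - 14*sqrt(2)*b^2 + 726*b^2 + 96*b + 588*sqrt(2)*b - 4032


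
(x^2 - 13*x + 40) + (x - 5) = x^2 - 12*x + 35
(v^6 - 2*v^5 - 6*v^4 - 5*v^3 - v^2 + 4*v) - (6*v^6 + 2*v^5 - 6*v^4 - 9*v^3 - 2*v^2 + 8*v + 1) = -5*v^6 - 4*v^5 + 4*v^3 + v^2 - 4*v - 1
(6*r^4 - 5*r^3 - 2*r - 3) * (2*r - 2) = 12*r^5 - 22*r^4 + 10*r^3 - 4*r^2 - 2*r + 6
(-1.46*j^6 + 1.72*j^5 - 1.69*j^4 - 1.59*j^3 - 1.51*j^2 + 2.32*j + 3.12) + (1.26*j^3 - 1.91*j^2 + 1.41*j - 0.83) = -1.46*j^6 + 1.72*j^5 - 1.69*j^4 - 0.33*j^3 - 3.42*j^2 + 3.73*j + 2.29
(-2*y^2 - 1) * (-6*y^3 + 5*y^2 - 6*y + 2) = 12*y^5 - 10*y^4 + 18*y^3 - 9*y^2 + 6*y - 2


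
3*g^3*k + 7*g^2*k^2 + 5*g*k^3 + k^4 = k*(g + k)^2*(3*g + k)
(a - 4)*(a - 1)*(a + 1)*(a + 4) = a^4 - 17*a^2 + 16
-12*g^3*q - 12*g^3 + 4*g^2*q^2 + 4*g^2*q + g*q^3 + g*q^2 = (-2*g + q)*(6*g + q)*(g*q + g)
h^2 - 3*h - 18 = (h - 6)*(h + 3)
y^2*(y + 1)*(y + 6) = y^4 + 7*y^3 + 6*y^2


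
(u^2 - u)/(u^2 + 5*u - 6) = u/(u + 6)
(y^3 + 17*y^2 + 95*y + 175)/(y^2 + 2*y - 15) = (y^2 + 12*y + 35)/(y - 3)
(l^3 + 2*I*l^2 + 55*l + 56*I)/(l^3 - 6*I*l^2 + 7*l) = (l + 8*I)/l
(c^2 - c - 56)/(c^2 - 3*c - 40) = (c + 7)/(c + 5)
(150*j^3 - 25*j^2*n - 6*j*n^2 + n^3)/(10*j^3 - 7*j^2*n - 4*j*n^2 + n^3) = (30*j^2 + j*n - n^2)/(2*j^2 - j*n - n^2)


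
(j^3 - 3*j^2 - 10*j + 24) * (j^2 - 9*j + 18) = j^5 - 12*j^4 + 35*j^3 + 60*j^2 - 396*j + 432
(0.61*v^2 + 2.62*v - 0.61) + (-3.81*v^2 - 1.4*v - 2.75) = -3.2*v^2 + 1.22*v - 3.36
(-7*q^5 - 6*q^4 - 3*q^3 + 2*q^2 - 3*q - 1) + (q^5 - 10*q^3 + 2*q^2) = -6*q^5 - 6*q^4 - 13*q^3 + 4*q^2 - 3*q - 1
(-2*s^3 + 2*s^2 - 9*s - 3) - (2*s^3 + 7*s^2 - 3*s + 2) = -4*s^3 - 5*s^2 - 6*s - 5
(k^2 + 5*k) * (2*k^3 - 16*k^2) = 2*k^5 - 6*k^4 - 80*k^3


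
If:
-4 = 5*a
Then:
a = -4/5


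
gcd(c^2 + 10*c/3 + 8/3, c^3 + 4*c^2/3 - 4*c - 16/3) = c^2 + 10*c/3 + 8/3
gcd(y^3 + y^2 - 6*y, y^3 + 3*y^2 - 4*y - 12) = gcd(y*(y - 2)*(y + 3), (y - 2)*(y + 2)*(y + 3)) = y^2 + y - 6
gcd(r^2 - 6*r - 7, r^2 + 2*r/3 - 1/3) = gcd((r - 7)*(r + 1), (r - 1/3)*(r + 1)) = r + 1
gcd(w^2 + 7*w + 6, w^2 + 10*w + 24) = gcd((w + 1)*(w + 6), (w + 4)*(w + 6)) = w + 6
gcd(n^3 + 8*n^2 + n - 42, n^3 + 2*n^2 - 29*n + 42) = n^2 + 5*n - 14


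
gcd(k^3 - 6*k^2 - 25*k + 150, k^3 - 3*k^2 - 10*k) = k - 5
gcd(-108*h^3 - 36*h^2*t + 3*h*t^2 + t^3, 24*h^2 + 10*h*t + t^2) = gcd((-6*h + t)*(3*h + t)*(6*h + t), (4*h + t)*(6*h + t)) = 6*h + t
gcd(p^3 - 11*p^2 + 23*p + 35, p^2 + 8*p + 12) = 1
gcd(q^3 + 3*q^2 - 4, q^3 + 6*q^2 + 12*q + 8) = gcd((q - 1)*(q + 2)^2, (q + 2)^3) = q^2 + 4*q + 4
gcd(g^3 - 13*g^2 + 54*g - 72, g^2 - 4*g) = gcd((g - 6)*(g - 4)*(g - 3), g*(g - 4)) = g - 4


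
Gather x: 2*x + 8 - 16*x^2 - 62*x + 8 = -16*x^2 - 60*x + 16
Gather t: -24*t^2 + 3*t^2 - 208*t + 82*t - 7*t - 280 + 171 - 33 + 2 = -21*t^2 - 133*t - 140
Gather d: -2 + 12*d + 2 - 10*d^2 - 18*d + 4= -10*d^2 - 6*d + 4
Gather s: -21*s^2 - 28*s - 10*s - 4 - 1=-21*s^2 - 38*s - 5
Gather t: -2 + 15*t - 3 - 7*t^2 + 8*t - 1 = -7*t^2 + 23*t - 6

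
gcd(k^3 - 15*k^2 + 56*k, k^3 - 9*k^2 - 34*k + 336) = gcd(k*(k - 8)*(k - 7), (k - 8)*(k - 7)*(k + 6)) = k^2 - 15*k + 56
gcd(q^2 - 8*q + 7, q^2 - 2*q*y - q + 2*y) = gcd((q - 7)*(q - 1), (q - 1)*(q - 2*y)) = q - 1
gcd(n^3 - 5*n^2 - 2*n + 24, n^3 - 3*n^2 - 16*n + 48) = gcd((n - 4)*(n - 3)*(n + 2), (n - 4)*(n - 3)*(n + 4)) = n^2 - 7*n + 12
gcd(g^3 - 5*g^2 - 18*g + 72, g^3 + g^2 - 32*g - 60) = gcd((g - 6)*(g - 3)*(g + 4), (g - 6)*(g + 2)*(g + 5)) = g - 6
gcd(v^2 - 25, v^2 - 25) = v^2 - 25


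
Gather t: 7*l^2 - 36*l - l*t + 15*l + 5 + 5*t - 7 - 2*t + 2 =7*l^2 - 21*l + t*(3 - l)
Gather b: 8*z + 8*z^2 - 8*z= 8*z^2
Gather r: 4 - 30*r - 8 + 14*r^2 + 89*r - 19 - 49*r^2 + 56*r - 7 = -35*r^2 + 115*r - 30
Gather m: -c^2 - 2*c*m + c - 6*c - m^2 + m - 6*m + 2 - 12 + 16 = -c^2 - 5*c - m^2 + m*(-2*c - 5) + 6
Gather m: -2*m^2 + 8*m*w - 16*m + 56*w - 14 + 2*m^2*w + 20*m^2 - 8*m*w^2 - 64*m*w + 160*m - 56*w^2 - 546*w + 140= m^2*(2*w + 18) + m*(-8*w^2 - 56*w + 144) - 56*w^2 - 490*w + 126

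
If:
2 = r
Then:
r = 2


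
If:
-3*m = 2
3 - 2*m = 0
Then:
No Solution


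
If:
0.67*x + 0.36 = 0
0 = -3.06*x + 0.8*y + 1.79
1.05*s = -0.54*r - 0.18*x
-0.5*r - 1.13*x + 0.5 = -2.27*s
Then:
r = 0.79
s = -0.31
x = -0.54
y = -4.29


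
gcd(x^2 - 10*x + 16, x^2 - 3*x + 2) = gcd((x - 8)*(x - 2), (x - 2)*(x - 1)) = x - 2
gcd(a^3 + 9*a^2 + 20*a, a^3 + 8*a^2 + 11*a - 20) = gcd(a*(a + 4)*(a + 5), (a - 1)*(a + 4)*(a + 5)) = a^2 + 9*a + 20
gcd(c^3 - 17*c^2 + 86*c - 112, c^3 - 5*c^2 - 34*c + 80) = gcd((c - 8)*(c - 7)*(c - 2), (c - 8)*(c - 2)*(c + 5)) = c^2 - 10*c + 16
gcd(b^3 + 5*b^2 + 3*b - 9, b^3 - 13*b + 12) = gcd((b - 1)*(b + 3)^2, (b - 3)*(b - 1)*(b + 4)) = b - 1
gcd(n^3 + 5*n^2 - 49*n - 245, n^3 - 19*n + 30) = n + 5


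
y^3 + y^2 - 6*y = y*(y - 2)*(y + 3)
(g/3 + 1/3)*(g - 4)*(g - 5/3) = g^3/3 - 14*g^2/9 + g/3 + 20/9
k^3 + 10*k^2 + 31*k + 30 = (k + 2)*(k + 3)*(k + 5)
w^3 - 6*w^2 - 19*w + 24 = (w - 8)*(w - 1)*(w + 3)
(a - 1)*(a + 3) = a^2 + 2*a - 3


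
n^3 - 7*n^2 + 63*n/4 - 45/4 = (n - 3)*(n - 5/2)*(n - 3/2)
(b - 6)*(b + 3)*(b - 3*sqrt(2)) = b^3 - 3*sqrt(2)*b^2 - 3*b^2 - 18*b + 9*sqrt(2)*b + 54*sqrt(2)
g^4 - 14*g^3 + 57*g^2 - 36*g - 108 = (g - 6)^2*(g - 3)*(g + 1)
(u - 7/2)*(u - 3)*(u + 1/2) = u^3 - 6*u^2 + 29*u/4 + 21/4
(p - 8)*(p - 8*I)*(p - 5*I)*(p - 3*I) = p^4 - 8*p^3 - 16*I*p^3 - 79*p^2 + 128*I*p^2 + 632*p + 120*I*p - 960*I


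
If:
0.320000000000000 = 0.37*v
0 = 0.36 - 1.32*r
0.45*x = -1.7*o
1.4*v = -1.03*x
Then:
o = 0.31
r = 0.27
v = 0.86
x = -1.18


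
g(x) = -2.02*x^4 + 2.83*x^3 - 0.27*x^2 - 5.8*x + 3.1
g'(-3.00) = 290.39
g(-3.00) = -221.96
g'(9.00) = -5213.29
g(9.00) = -11261.12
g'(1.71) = -22.30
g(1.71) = -10.73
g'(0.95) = -5.58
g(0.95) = -1.87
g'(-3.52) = 453.70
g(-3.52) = -413.37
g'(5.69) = -1222.50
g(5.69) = -1634.69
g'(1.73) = -23.16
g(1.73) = -11.18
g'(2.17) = -49.56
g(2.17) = -26.63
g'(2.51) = -81.44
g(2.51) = -48.58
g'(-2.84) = 249.29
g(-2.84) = -178.84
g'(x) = -8.08*x^3 + 8.49*x^2 - 0.54*x - 5.8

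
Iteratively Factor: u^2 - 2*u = (u - 2)*(u)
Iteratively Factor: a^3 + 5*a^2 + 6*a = (a + 3)*(a^2 + 2*a) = a*(a + 3)*(a + 2)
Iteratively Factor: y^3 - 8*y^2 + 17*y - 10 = (y - 2)*(y^2 - 6*y + 5) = (y - 2)*(y - 1)*(y - 5)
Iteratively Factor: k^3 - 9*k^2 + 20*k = (k - 4)*(k^2 - 5*k) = k*(k - 4)*(k - 5)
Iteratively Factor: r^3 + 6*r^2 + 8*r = (r + 2)*(r^2 + 4*r) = r*(r + 2)*(r + 4)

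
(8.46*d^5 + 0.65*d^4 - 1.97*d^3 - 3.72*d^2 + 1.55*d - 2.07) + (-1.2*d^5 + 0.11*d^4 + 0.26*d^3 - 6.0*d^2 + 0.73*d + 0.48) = 7.26*d^5 + 0.76*d^4 - 1.71*d^3 - 9.72*d^2 + 2.28*d - 1.59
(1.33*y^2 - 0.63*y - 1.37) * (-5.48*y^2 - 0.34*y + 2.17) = -7.2884*y^4 + 3.0002*y^3 + 10.6079*y^2 - 0.9013*y - 2.9729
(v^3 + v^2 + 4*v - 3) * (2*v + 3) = 2*v^4 + 5*v^3 + 11*v^2 + 6*v - 9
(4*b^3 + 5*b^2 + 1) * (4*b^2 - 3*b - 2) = 16*b^5 + 8*b^4 - 23*b^3 - 6*b^2 - 3*b - 2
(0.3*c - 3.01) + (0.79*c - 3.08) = 1.09*c - 6.09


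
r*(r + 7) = r^2 + 7*r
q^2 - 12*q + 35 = (q - 7)*(q - 5)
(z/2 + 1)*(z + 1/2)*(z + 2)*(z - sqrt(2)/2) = z^4/2 - sqrt(2)*z^3/4 + 9*z^3/4 - 9*sqrt(2)*z^2/8 + 3*z^2 - 3*sqrt(2)*z/2 + z - sqrt(2)/2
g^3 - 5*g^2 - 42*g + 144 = (g - 8)*(g - 3)*(g + 6)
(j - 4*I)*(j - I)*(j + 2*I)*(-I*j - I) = -I*j^4 - 3*j^3 - I*j^3 - 3*j^2 - 6*I*j^2 - 8*j - 6*I*j - 8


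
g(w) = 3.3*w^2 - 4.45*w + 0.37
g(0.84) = -1.04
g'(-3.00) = -24.25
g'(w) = 6.6*w - 4.45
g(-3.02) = 43.91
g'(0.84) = 1.09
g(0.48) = -1.01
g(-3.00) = 43.42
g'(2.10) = 9.41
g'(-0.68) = -8.94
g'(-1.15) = -12.04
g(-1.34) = 12.26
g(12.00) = 422.17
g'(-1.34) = -13.29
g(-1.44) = 13.62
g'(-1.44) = -13.95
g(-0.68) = 4.92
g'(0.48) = -1.28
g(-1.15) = 9.85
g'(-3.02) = -24.38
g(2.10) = 5.58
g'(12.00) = 74.75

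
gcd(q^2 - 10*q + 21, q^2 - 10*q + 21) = q^2 - 10*q + 21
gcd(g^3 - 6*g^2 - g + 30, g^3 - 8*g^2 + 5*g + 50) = g^2 - 3*g - 10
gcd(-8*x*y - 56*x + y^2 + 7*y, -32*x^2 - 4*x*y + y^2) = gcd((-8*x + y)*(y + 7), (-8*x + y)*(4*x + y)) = 8*x - y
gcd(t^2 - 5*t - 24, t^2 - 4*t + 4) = 1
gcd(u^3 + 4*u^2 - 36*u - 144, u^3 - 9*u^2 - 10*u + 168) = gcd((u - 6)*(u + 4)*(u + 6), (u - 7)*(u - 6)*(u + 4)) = u^2 - 2*u - 24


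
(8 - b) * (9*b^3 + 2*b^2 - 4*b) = -9*b^4 + 70*b^3 + 20*b^2 - 32*b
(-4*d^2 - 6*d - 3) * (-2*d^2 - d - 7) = 8*d^4 + 16*d^3 + 40*d^2 + 45*d + 21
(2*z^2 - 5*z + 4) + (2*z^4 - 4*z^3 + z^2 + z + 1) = 2*z^4 - 4*z^3 + 3*z^2 - 4*z + 5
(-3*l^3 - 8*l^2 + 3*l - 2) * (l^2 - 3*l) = -3*l^5 + l^4 + 27*l^3 - 11*l^2 + 6*l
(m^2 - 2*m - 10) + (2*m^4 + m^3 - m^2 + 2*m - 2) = 2*m^4 + m^3 - 12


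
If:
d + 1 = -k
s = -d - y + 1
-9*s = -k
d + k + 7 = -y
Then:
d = 8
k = -9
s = -1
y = -6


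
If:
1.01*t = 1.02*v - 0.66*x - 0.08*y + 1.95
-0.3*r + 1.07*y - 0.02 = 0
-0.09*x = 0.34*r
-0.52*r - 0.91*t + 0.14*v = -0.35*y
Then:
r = 3.56666666666667*y - 0.0666666666666667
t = -3.51876518104276*y - 0.272456645766254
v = -12.1243546291589*y - 2.0185872450997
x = 0.251851851851852 - 13.4740740740741*y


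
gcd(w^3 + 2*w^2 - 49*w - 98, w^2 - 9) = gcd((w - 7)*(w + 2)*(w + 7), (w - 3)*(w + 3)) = 1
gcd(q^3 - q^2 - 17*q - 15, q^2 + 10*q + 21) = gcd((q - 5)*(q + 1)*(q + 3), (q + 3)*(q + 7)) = q + 3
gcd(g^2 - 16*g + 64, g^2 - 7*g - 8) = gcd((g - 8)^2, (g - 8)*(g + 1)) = g - 8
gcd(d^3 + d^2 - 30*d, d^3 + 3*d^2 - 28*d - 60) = d^2 + d - 30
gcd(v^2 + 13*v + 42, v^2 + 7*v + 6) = v + 6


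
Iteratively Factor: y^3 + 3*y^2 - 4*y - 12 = (y + 2)*(y^2 + y - 6) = (y - 2)*(y + 2)*(y + 3)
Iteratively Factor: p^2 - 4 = (p + 2)*(p - 2)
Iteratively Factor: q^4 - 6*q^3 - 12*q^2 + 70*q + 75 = (q - 5)*(q^3 - q^2 - 17*q - 15) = (q - 5)*(q + 1)*(q^2 - 2*q - 15) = (q - 5)^2*(q + 1)*(q + 3)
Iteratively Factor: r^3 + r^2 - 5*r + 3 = (r + 3)*(r^2 - 2*r + 1) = (r - 1)*(r + 3)*(r - 1)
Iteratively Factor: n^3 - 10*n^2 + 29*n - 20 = (n - 1)*(n^2 - 9*n + 20) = (n - 4)*(n - 1)*(n - 5)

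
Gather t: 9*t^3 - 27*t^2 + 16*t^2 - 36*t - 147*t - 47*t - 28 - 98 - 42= 9*t^3 - 11*t^2 - 230*t - 168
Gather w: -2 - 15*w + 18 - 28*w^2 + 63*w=-28*w^2 + 48*w + 16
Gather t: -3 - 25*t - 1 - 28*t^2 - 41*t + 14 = -28*t^2 - 66*t + 10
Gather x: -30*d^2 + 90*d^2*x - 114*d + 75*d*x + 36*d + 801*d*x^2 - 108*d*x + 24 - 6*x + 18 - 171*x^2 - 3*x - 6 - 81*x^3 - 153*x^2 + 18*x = -30*d^2 - 78*d - 81*x^3 + x^2*(801*d - 324) + x*(90*d^2 - 33*d + 9) + 36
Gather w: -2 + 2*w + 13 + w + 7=3*w + 18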